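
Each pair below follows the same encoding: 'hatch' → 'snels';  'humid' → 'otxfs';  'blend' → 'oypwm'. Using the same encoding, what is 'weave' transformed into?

The output letters match the input read backwards, each shifted +11: hatch reversed is hctah. Two steps: reverse the string, then apply a Caesar shift of +11.
For weave: reverse → evaew; then shift: e+11=p, v+11=g, a+11=l, e+11=p, w+11=h.

pglph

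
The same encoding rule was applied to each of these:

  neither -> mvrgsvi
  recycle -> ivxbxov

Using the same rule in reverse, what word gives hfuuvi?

Letters are reflected about the middle of the alphabet (position → 25−position): Atbash.
Undoing it on hfuuvi: h↔s, f↔u, u↔f, u↔f, v↔e, i↔r.

suffer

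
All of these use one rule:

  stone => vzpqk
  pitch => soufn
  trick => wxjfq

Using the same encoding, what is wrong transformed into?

zxpqm

A repeating key of period 3 is used — shifts +3, +6, +1 over and over.
Applying it to wrong: w+3=z, r+6=x, o+1=p, n+3=q, g+6=m.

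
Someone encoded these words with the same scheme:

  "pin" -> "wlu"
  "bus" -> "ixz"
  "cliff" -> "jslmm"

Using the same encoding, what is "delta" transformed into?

khsad

Two shifts are in play — +3 for a/e/i/o/u, +7 for every other letter.
Applying it to delta: d(cons)+7=k, e(vowel)+3=h, l(cons)+7=s, t(cons)+7=a, a(vowel)+3=d.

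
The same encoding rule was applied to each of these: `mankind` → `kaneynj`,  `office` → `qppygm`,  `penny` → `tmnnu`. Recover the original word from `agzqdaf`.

acrobat

m(12)→k(10) and a(0)→a(0) fit y≡3x+0 (mod 26); the inverse of 3 mod 26 is 9. This is an affine cipher: with a=0,…,z=25, each position x becomes (3x+0) mod 26.
Undoing it on agzqdaf: a(0)→9·(0−0)≡0=a; g(6)→9·(6−0)≡2=c; z(25)→9·(25−0)≡17=r; q(16)→9·(16−0)≡14=o; d(3)→9·(3−0)≡1=b; a(0)→9·(0−0)≡0=a; f(5)→9·(5−0)≡19=t (all mod 26).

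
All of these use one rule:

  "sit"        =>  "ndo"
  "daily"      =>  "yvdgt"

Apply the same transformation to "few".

Every letter moves 21 places later in the alphabet, wrapping around z→a.
For few: f+21=a, e+21=z, w+21=r.

azr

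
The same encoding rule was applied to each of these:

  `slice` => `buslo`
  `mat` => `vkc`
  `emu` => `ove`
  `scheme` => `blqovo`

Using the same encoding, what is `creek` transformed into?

laoot

The shift depends on letter class: consonant s→b is +9, but vowel i→s is +10. The rule splits by letter class: vowels +10, consonants +9.
Applying it to creek: c(cons)+9=l, r(cons)+9=a, e(vowel)+10=o, e(vowel)+10=o, k(cons)+9=t.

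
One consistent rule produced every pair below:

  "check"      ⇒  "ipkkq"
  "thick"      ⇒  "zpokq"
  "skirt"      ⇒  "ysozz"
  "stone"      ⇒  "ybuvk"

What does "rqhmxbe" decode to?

liberty

Shifts by position in check: pos 0: c→i (+6), pos 1: h→p (+8), pos 2: e→k (+6), pos 3: c→k (+8) — repeating every 2. The shifts repeat in a cycle of length 2: positions 0,1,… shift by +6, +8, then the pattern repeats.
Undoing it on rqhmxbe: r−6=l, q−8=i, h−6=b, m−8=e, x−6=r, b−8=t, e−6=y.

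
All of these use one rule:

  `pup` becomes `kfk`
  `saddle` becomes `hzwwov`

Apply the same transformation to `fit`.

Each pair mirrors across the alphabet (p↔k, u↔f, p↔k): positions sum to 25. This is the alphabet-reversal cipher (Atbash): a becomes z, b becomes y, etc.
On fit: f↔u, i↔r, t↔g.

urg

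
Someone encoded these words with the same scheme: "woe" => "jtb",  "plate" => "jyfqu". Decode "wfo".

jar

The output letters match the input read backwards, each shifted +5: woe reversed is eow. Read the word backwards and shift each letter +5.
Reversing it on wfo: shift back: w−5=r, f−5=a, o−5=j → raj; then reverse → jar.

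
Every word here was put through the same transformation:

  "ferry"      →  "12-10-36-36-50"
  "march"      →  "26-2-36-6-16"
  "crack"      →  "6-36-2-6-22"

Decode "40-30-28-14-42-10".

f(#6)→12 and e(#5)→10: differences scale by 2, so n = 2·pos + 0. Each letter becomes 2×(its alphabet position, a=1..z=26).
Decoding 40-30-28-14-42-10: 40→(40−0)÷2=20=t, 30→(30−0)÷2=15=o, 28→(28−0)÷2=14=n, 14→(14−0)÷2=7=g, 42→(42−0)÷2=21=u, 10→(10−0)÷2=5=e.

tongue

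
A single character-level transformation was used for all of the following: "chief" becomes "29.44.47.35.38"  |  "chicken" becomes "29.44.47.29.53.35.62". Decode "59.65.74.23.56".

moral

The formula is n = 3×(alphabet index, a=1) + 20.
Undoing it on 59.65.74.23.56: 59→(59−20)÷3=13=m, 65→(65−20)÷3=15=o, 74→(74−20)÷3=18=r, 23→(23−20)÷3=1=a, 56→(56−20)÷3=12=l.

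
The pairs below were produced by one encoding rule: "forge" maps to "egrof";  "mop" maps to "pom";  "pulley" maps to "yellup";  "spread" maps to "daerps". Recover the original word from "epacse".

It's just the letters in reverse order.
Decoding epacse: then reverse → escape.

escape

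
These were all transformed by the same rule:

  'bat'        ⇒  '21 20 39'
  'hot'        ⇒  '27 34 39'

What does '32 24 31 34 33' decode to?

melon

b is letter #2 and maps to 21: an offset of 19. Letters become their 1-based position plus 19 (so a→20, b→21, …).
Decoding 32 24 31 34 33: 32→(32−19)÷1=13=m, 24→(24−19)÷1=5=e, 31→(31−19)÷1=12=l, 34→(34−19)÷1=15=o, 33→(33−19)÷1=14=n.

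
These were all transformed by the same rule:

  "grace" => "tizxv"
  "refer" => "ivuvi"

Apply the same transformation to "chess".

xsvhh

Each pair mirrors across the alphabet (g↔t, r↔i, a↔z): positions sum to 25. Each letter is replaced by its mirror in the alphabet: a↔z, b↔y, c↔x, and so on (the Atbash cipher).
On chess: c↔x, h↔s, e↔v, s↔h, s↔h.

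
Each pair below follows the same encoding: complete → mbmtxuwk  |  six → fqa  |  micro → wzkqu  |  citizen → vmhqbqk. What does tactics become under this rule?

The word is reversed, then every letter is shifted forward by 8.
For tactics: reverse → scitcat; then shift: s+8=a, c+8=k, i+8=q, t+8=b, c+8=k, a+8=i, t+8=b.

akqbkib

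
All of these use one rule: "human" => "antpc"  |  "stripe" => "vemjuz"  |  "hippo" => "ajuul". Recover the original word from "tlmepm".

mortar

h(7)→a(0) and u(20)→n(13) fit y≡9x+15 (mod 26); the inverse of 9 mod 26 is 3. Treating letters as 0–25, the rule is x ↦ 9x + 15 (mod 26).
Reversing it on tlmepm: t(19)→3·(19−15)≡12=m; l(11)→3·(11−15)≡14=o; m(12)→3·(12−15)≡17=r; e(4)→3·(4−15)≡19=t; p(15)→3·(15−15)≡0=a; m(12)→3·(12−15)≡17=r (all mod 26).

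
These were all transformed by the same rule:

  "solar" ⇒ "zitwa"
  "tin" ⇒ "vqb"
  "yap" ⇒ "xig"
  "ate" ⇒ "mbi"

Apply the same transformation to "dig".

The output letters match the input read backwards, each shifted +8: solar reversed is ralos. The word is reversed, then every letter is shifted forward by 8.
On dig: reverse → gid; then shift: g+8=o, i+8=q, d+8=l.

oql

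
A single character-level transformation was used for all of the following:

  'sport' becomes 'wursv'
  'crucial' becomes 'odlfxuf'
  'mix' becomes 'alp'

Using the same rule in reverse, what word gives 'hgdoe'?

Read the word backwards and shift each letter +3.
Decoding hgdoe: shift back: h−3=e, g−3=d, d−3=a, o−3=l, e−3=b → edalb; then reverse → blade.

blade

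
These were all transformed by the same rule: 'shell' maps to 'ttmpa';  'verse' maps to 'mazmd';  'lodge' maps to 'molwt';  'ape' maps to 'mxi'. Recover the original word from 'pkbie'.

watch

The output letters match the input read backwards, each shifted +8: shell reversed is llehs. Read the word backwards and shift each letter +8.
Decoding pkbie: shift back: p−8=h, k−8=c, b−8=t, i−8=a, e−8=w → hctaw; then reverse → watch.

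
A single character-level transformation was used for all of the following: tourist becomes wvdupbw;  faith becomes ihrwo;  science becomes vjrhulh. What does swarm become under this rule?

Shifts by position in tourist: pos 0: t→w (+3), pos 1: o→v (+7), pos 2: u→d (+9), pos 3: r→u (+3), pos 4: i→p (+7), pos 5: s→b (+9) — repeating every 3. The shifts repeat in a cycle of length 3: positions 0,1,… shift by +3, +7, +9, then the pattern repeats.
For swarm: s+3=v, w+7=d, a+9=j, r+3=u, m+7=t.

vdjut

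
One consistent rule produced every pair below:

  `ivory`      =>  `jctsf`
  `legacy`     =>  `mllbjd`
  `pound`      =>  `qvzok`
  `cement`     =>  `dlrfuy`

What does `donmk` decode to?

child

Shifts by position in ivory: pos 0: i→j (+1), pos 1: v→c (+7), pos 2: o→t (+5), pos 3: r→s (+1), pos 4: y→f (+7) — repeating every 3. A repeating key of period 3 is used — shifts +1, +7, +5 over and over.
Reversing it on donmk: d−1=c, o−7=h, n−5=i, m−1=l, k−7=d.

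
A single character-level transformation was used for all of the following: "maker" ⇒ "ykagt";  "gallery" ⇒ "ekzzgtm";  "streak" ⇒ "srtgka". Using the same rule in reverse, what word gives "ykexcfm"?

magnify

m(12)→y(24) and a(0)→k(10) fit y≡25x+10 (mod 26); the inverse of 25 mod 26 is 25. Treating letters as 0–25, the rule is x ↦ 25x + 10 (mod 26).
Decoding ykexcfm: y(24)→25·(24−10)≡12=m; k(10)→25·(10−10)≡0=a; e(4)→25·(4−10)≡6=g; x(23)→25·(23−10)≡13=n; c(2)→25·(2−10)≡8=i; f(5)→25·(5−10)≡5=f; m(12)→25·(12−10)≡24=y (all mod 26).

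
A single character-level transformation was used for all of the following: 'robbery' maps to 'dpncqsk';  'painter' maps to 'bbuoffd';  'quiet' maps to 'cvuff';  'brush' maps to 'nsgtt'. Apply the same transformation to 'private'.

bsuwmuq

Shifts by position in robbery: pos 0: r→d (+12), pos 1: o→p (+1), pos 2: b→n (+12), pos 3: b→c (+1) — repeating every 2. It's a Vigenère-style cipher with numeric key [12,1]: position i shifts by key[i mod 2].
Applying it to private: p+12=b, r+1=s, i+12=u, v+1=w, a+12=m, t+1=u, e+12=q.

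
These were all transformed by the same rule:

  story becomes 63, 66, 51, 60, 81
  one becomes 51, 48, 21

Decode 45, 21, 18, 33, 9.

s(#19)→63 and t(#20)→66: differences scale by 3, so n = 3·pos + 6. Each letter becomes 3×(its alphabet position, a=1..z=26) + 6.
Reversing it on 45, 21, 18, 33, 9: 45→(45−6)÷3=13=m, 21→(21−6)÷3=5=e, 18→(18−6)÷3=4=d, 33→(33−6)÷3=9=i, 9→(9−6)÷3=1=a.

media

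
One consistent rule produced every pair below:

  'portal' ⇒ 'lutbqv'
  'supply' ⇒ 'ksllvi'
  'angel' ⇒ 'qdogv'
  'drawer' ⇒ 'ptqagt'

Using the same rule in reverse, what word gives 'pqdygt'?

dancer

p(15)→l(11) and o(14)→u(20) fit y≡17x+16 (mod 26); the inverse of 17 mod 26 is 23. This is an affine cipher: with a=0,…,z=25, each position x becomes (17x+16) mod 26.
Reversing it on pqdygt: p(15)→23·(15−16)≡3=d; q(16)→23·(16−16)≡0=a; d(3)→23·(3−16)≡13=n; y(24)→23·(24−16)≡2=c; g(6)→23·(6−16)≡4=e; t(19)→23·(19−16)≡17=r (all mod 26).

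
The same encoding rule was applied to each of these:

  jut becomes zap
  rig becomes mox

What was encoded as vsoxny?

shrimp

The output letters match the input read backwards, each shifted +6: jut reversed is tuj. The word is reversed, then every letter is shifted forward by 6.
Undoing it on vsoxny: shift back: v−6=p, s−6=m, o−6=i, x−6=r, n−6=h, y−6=s → pmirhs; then reverse → shrimp.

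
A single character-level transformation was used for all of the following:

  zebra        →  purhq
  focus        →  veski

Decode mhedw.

wrong

Each letter is shifted forward by 16 in the alphabet (a Caesar shift of +16).
Undoing it on mhedw: m−16=w, h−16=r, e−16=o, d−16=n, w−16=g.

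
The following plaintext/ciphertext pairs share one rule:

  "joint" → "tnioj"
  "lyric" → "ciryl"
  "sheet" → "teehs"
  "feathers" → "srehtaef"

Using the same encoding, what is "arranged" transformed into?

The output letters match the input read backwards: joint reversed is tnioj. The word is simply reversed.
For arranged: reverse → degnarra.

degnarra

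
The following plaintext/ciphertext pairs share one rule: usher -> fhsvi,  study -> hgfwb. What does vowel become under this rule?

Each pair mirrors across the alphabet (u↔f, s↔h, h↔s): positions sum to 25. Letters are reflected about the middle of the alphabet (position → 25−position): Atbash.
On vowel: v↔e, o↔l, w↔d, e↔v, l↔o.

eldvo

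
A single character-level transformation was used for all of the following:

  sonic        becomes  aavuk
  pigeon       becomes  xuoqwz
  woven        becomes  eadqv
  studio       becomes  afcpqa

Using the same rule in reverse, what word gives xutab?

pilot

Shifts by position in sonic: pos 0: s→a (+8), pos 1: o→a (+12), pos 2: n→v (+8), pos 3: i→u (+12) — repeating every 2. A repeating key of period 2 is used — shifts +8, +12 over and over.
Reversing it on xutab: x−8=p, u−12=i, t−8=l, a−12=o, b−8=t.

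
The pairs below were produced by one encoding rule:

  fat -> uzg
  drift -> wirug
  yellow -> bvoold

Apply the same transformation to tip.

grk

Each pair mirrors across the alphabet (f↔u, a↔z, t↔g): positions sum to 25. Letters are reflected about the middle of the alphabet (position → 25−position): Atbash.
Applying it to tip: t↔g, i↔r, p↔k.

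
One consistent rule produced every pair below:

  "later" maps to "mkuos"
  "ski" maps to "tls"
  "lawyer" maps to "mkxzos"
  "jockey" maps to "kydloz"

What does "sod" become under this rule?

tye

The shift depends on letter class: consonant l→m is +1, but vowel a→k is +10. Vowels shift forward by 10 and consonants shift forward by 1.
On sod: s(cons)+1=t, o(vowel)+10=y, d(cons)+1=e.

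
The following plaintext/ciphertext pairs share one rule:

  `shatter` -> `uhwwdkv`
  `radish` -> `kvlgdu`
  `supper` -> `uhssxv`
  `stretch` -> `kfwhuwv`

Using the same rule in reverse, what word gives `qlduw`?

The output letters match the input read backwards, each shifted +3: shatter reversed is rettahs. The word is reversed, then every letter is shifted forward by 3.
Reversing it on qlduw: shift back: q−3=n, l−3=i, d−3=a, u−3=r, w−3=t → niart; then reverse → train.

train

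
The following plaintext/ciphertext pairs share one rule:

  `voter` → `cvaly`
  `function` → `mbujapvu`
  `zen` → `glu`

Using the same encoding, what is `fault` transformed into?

Compare letters: v→c is +7, o→v is +7, t→a is +7 — a constant shift. Each letter is shifted forward by 7 in the alphabet (a Caesar shift of +7).
Applying it to fault: f+7=m, a+7=h, u+7=b, l+7=s, t+7=a.

mhbsa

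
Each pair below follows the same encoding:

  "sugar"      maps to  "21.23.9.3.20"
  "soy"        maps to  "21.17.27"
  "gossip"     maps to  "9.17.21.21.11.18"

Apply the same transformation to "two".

Each letter is replaced by its alphabet position (a=1..z=26) + 2.
For two: t=20→22, w=23→25, o=15→17.

22.25.17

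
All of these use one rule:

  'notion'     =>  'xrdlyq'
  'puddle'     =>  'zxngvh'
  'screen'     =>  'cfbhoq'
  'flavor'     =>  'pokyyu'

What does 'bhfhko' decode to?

Shifts by position in notion: pos 0: n→x (+10), pos 1: o→r (+3), pos 2: t→d (+10), pos 3: i→l (+3) — repeating every 2. The shifts repeat in a cycle of length 2: positions 0,1,… shift by +10, +3, then the pattern repeats.
Reversing it on bhfhko: b−10=r, h−3=e, f−10=v, h−3=e, k−10=a, o−3=l.

reveal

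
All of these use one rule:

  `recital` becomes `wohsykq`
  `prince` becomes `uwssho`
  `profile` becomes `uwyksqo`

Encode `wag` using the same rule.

The shift depends on letter class: consonant r→w is +5, but vowel e→o is +10. Vowels shift forward by 10 and consonants shift forward by 5.
For wag: w(cons)+5=b, a(vowel)+10=k, g(cons)+5=l.

bkl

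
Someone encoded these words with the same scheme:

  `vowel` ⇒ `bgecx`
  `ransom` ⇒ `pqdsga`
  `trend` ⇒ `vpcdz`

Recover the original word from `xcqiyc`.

league

Each letter's alphabet position (a=0..z=25) is mapped through 3·x+16 mod 26 — an affine cipher.
Reversing it on xcqiyc: x(23)→9·(23−16)≡11=l; c(2)→9·(2−16)≡4=e; q(16)→9·(16−16)≡0=a; i(8)→9·(8−16)≡6=g; y(24)→9·(24−16)≡20=u; c(2)→9·(2−16)≡4=e (all mod 26).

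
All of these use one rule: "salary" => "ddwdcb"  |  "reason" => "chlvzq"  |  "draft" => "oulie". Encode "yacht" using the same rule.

jdnke

The shifts repeat in a cycle of length 2: positions 0,1,… shift by +11, +3, then the pattern repeats.
For yacht: y+11=j, a+3=d, c+11=n, h+3=k, t+11=e.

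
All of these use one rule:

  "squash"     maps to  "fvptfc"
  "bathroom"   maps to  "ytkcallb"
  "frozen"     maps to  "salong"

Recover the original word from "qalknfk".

protest

s(18)→f(5) and q(16)→v(21) fit y≡5x+19 (mod 26); the inverse of 5 mod 26 is 21. Treating letters as 0–25, the rule is x ↦ 5x + 19 (mod 26).
Undoing it on qalknfk: q(16)→21·(16−19)≡15=p; a(0)→21·(0−19)≡17=r; l(11)→21·(11−19)≡14=o; k(10)→21·(10−19)≡19=t; n(13)→21·(13−19)≡4=e; f(5)→21·(5−19)≡18=s; k(10)→21·(10−19)≡19=t (all mod 26).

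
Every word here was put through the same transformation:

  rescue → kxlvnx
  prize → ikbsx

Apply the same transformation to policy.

Each letter is shifted forward by 19 in the alphabet (a Caesar shift of +19).
On policy: p+19=i, o+19=h, l+19=e, i+19=b, c+19=v, y+19=r.

ihebvr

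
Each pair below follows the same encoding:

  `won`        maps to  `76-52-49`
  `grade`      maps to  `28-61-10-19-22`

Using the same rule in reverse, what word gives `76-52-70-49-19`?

wound

The formula is n = 3×(alphabet index, a=1) + 7.
Reversing it on 76-52-70-49-19: 76→(76−7)÷3=23=w, 52→(52−7)÷3=15=o, 70→(70−7)÷3=21=u, 49→(49−7)÷3=14=n, 19→(19−7)÷3=4=d.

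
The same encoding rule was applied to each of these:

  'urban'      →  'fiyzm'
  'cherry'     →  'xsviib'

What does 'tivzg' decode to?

great

Each pair mirrors across the alphabet (u↔f, r↔i, b↔y): positions sum to 25. Each letter is replaced by its mirror in the alphabet: a↔z, b↔y, c↔x, and so on (the Atbash cipher).
Reversing it on tivzg: t↔g, i↔r, v↔e, z↔a, g↔t.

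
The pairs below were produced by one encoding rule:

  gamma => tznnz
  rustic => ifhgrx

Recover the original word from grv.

tie

Each pair mirrors across the alphabet (g↔t, a↔z, m↔n): positions sum to 25. Letters are reflected about the middle of the alphabet (position → 25−position): Atbash.
Undoing it on grv: g↔t, r↔i, v↔e.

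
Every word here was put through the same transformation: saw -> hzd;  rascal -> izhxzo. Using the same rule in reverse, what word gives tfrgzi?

guitar

Each pair mirrors across the alphabet (s↔h, a↔z, w↔d): positions sum to 25. This is the alphabet-reversal cipher (Atbash): a becomes z, b becomes y, etc.
Reversing it on tfrgzi: t↔g, f↔u, r↔i, g↔t, z↔a, i↔r.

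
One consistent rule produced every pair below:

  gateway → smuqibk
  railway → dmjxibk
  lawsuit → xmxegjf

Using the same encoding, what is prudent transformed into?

Shifts by position in gateway: pos 0: g→s (+12), pos 1: a→m (+12), pos 2: t→u (+1), pos 3: e→q (+12), pos 4: w→i (+12), pos 5: a→b (+1) — repeating every 3. It's a Vigenère-style cipher with numeric key [12,12,1]: position i shifts by key[i mod 3].
Applying it to prudent: p+12=b, r+12=d, u+1=v, d+12=p, e+12=q, n+1=o, t+12=f.

bdvpqof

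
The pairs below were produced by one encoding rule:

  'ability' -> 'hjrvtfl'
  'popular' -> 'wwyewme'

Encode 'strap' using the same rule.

zbaka

In ability: a→h is +7, b→j is +8, i→r is +9, l→v is +10 — the shift increases by 1 each position. The shift increases by 1 at each position, starting from +7: 7, 8, 9, ….
For strap: s+7=z, t+8=b, r+9=a, a+10=k, p+11=a.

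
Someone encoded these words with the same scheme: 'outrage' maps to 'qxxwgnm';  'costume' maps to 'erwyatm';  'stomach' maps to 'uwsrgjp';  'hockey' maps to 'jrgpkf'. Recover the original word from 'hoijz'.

fleet

In outrage: o→q is +2, u→x is +3, t→x is +4, r→w is +5 — the shift increases by 1 each position. Each letter shifts forward by (position + 2), i.e. 2, 3, 4, … — the shift grows by one for each successive letter.
Decoding hoijz: h−2=f, o−3=l, i−4=e, j−5=e, z−6=t.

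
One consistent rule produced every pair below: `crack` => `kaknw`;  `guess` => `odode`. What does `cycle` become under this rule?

khmwq

In crack: c→k is +8, r→a is +9, a→k is +10, c→n is +11 — the shift increases by 1 each position. Letter i (0-indexed) is shifted by i+8, so successive shifts are 8, 9, 10, ….
Applying it to cycle: c+8=k, y+9=h, c+10=m, l+11=w, e+12=q.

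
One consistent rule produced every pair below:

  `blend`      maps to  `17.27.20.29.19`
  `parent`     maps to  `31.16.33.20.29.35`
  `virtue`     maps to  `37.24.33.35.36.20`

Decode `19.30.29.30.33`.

donor

b is letter #2 and maps to 17: an offset of 15. Each letter is replaced by its alphabet position (a=1..z=26) + 15.
Decoding 19.30.29.30.33: 19→(19−15)÷1=4=d, 30→(30−15)÷1=15=o, 29→(29−15)÷1=14=n, 30→(30−15)÷1=15=o, 33→(33−15)÷1=18=r.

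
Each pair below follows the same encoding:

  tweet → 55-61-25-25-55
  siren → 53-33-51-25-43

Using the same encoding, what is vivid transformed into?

t(#20)→55 and w(#23)→61: differences scale by 2, so n = 2·pos + 15. Each letter becomes 2×(its alphabet position, a=1..z=26) + 15.
For vivid: v=22→59, i=9→33, v=22→59, i=9→33, d=4→23.

59-33-59-33-23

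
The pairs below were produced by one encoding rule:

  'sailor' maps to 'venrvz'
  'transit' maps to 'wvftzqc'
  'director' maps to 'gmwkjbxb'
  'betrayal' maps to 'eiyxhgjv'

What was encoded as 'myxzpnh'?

justify

In sailor: s→v is +3, a→e is +4, i→n is +5, l→r is +6 — the shift increases by 1 each position. Each letter shifts forward by (position + 3), i.e. 3, 4, 5, … — the shift grows by one for each successive letter.
Undoing it on myxzpnh: m−3=j, y−4=u, x−5=s, z−6=t, p−7=i, n−8=f, h−9=y.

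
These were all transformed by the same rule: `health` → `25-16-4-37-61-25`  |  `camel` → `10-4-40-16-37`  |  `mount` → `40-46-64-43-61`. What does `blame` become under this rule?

Each letter becomes 3×(its alphabet position, a=1..z=26) + 1.
On blame: b=2→7, l=12→37, a=1→4, m=13→40, e=5→16.

7-37-4-40-16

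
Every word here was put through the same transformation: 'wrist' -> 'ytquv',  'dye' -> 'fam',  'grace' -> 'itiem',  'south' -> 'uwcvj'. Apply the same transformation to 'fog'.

Vowels shift forward by 8 and consonants shift forward by 2.
For fog: f(cons)+2=h, o(vowel)+8=w, g(cons)+2=i.

hwi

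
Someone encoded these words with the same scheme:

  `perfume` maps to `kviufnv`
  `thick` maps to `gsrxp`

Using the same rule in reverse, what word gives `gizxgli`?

tractor

This is the alphabet-reversal cipher (Atbash): a becomes z, b becomes y, etc.
Decoding gizxgli: g↔t, i↔r, z↔a, x↔c, g↔t, l↔o, i↔r.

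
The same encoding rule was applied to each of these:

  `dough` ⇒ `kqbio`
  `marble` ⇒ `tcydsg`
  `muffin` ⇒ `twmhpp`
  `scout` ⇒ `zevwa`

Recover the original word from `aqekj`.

toxic

The shifts repeat in a cycle of length 2: positions 0,1,… shift by +7, +2, then the pattern repeats.
Reversing it on aqekj: a−7=t, q−2=o, e−7=x, k−2=i, j−7=c.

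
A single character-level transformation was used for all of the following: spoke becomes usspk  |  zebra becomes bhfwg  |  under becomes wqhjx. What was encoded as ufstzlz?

In spoke: s→u is +2, p→s is +3, o→s is +4, k→p is +5 — the shift increases by 1 each position. The shift increases by 1 at each position, starting from +2: 2, 3, 4, ….
Reversing it on ufstzlz: u−2=s, f−3=c, s−4=o, t−5=o, z−6=t, l−7=e, z−8=r.

scooter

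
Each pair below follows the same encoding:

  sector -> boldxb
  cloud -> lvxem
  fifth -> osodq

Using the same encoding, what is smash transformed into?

bwjcq

Shifts by position in sector: pos 0: s→b (+9), pos 1: e→o (+10), pos 2: c→l (+9), pos 3: t→d (+10) — repeating every 2. The shifts repeat in a cycle of length 2: positions 0,1,… shift by +9, +10, then the pattern repeats.
On smash: s+9=b, m+10=w, a+9=j, s+10=c, h+9=q.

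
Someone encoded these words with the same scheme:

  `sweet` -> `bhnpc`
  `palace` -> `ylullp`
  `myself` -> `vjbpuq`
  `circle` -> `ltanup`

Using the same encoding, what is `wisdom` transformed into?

Shifts by position in sweet: pos 0: s→b (+9), pos 1: w→h (+11), pos 2: e→n (+9), pos 3: e→p (+11) — repeating every 2. A repeating key of period 2 is used — shifts +9, +11 over and over.
For wisdom: w+9=f, i+11=t, s+9=b, d+11=o, o+9=x, m+11=x.

ftboxx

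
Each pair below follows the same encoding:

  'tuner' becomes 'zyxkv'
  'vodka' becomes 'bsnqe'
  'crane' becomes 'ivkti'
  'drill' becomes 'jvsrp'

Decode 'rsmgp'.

The shifts repeat in a cycle of length 3: positions 0,1,… shift by +6, +4, +10, then the pattern repeats.
Decoding rsmgp: r−6=l, s−4=o, m−10=c, g−6=a, p−4=l.

local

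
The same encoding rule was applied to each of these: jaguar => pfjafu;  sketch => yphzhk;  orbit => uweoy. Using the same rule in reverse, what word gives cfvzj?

waste

Shifts by position in jaguar: pos 0: j→p (+6), pos 1: a→f (+5), pos 2: g→j (+3), pos 3: u→a (+6), pos 4: a→f (+5), pos 5: r→u (+3) — repeating every 3. It's a Vigenère-style cipher with numeric key [6,5,3]: position i shifts by key[i mod 3].
Decoding cfvzj: c−6=w, f−5=a, v−3=s, z−6=t, j−5=e.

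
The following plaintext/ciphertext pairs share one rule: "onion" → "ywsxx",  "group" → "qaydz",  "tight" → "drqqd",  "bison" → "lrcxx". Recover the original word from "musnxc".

client

Shifts by position in onion: pos 0: o→y (+10), pos 1: n→w (+9), pos 2: i→s (+10), pos 3: o→x (+9) — repeating every 2. A repeating key of period 2 is used — shifts +10, +9 over and over.
Reversing it on musnxc: m−10=c, u−9=l, s−10=i, n−9=e, x−10=n, c−9=t.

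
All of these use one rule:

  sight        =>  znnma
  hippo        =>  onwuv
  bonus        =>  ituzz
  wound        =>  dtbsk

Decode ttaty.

Shifts by position in sight: pos 0: s→z (+7), pos 1: i→n (+5), pos 2: g→n (+7), pos 3: h→m (+5) — repeating every 2. A repeating key of period 2 is used — shifts +7, +5 over and over.
Reversing it on ttaty: t−7=m, t−5=o, a−7=t, t−5=o, y−7=r.

motor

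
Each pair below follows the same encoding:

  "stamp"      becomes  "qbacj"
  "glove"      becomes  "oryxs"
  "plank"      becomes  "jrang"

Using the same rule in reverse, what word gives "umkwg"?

quick

s(18)→q(16) and t(19)→b(1) fit y≡11x+0 (mod 26); the inverse of 11 mod 26 is 19. This is an affine cipher: with a=0,…,z=25, each position x becomes (11x+0) mod 26.
Reversing it on umkwg: u(20)→19·(20−0)≡16=q; m(12)→19·(12−0)≡20=u; k(10)→19·(10−0)≡8=i; w(22)→19·(22−0)≡2=c; g(6)→19·(6−0)≡10=k (all mod 26).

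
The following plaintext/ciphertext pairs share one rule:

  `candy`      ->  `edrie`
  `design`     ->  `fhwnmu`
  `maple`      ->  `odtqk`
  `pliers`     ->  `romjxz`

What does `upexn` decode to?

smash

The shift increases by 1 at each position, starting from +2: 2, 3, 4, ….
Decoding upexn: u−2=s, p−3=m, e−4=a, x−5=s, n−6=h.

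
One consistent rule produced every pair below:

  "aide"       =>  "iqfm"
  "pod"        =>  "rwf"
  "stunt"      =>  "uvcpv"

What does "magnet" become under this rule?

The shift depends on letter class: consonant d→f is +2, but vowel a→i is +8. Vowels shift forward by 8 and consonants shift forward by 2.
Applying it to magnet: m(cons)+2=o, a(vowel)+8=i, g(cons)+2=i, n(cons)+2=p, e(vowel)+8=m, t(cons)+2=v.

oiipmv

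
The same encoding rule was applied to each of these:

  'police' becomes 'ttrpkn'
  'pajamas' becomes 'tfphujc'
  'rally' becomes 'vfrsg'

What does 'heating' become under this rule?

In police: p→t is +4, o→t is +5, l→r is +6, i→p is +7 — the shift increases by 1 each position. Each letter shifts forward by (position + 4), i.e. 4, 5, 6, … — the shift grows by one for each successive letter.
Applying it to heating: h+4=l, e+5=j, a+6=g, t+7=a, i+8=q, n+9=w, g+10=q.

ljgaqwq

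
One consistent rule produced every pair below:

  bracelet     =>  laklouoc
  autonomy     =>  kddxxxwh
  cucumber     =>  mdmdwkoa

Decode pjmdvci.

A repeating key of period 2 is used — shifts +10, +9 over and over.
Decoding pjmdvci: p−10=f, j−9=a, m−10=c, d−9=u, v−10=l, c−9=t, i−10=y.

faculty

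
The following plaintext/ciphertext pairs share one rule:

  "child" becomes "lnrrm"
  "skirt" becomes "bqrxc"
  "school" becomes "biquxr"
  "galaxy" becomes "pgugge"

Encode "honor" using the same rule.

quwua

Shifts by position in child: pos 0: c→l (+9), pos 1: h→n (+6), pos 2: i→r (+9), pos 3: l→r (+6) — repeating every 2. A repeating key of period 2 is used — shifts +9, +6 over and over.
On honor: h+9=q, o+6=u, n+9=w, o+6=u, r+9=a.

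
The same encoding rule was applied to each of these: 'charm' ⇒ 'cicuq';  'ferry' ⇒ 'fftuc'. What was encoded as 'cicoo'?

The shift increases by 1 at each position, starting from +0: 0, 1, 2, ….
Reversing it on cicoo: c−0=c, i−1=h, c−2=a, o−3=l, o−4=k.

chalk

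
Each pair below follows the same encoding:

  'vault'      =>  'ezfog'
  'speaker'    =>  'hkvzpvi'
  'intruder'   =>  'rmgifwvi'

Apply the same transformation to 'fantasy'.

uzmgzhb

This is the alphabet-reversal cipher (Atbash): a becomes z, b becomes y, etc.
Applying it to fantasy: f↔u, a↔z, n↔m, t↔g, a↔z, s↔h, y↔b.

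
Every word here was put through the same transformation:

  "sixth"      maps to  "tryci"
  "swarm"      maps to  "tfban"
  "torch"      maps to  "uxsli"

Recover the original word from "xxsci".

A repeating key of period 2 is used — shifts +1, +9 over and over.
Reversing it on xxsci: x−1=w, x−9=o, s−1=r, c−9=t, i−1=h.

worth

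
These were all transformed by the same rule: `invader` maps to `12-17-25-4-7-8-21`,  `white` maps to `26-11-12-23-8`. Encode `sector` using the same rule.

22-8-6-23-18-21

i is letter #9 and maps to 12: an offset of 3. The number is (letter's place in the alphabet, a=1) + 3.
For sector: s=19→22, e=5→8, c=3→6, t=20→23, o=15→18, r=18→21.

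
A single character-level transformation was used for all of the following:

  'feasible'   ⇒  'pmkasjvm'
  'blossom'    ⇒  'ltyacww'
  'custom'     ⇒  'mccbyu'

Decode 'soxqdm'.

Shifts by position in feasible: pos 0: f→p (+10), pos 1: e→m (+8), pos 2: a→k (+10), pos 3: s→a (+8) — repeating every 2. The shifts repeat in a cycle of length 2: positions 0,1,… shift by +10, +8, then the pattern repeats.
Decoding soxqdm: s−10=i, o−8=g, x−10=n, q−8=i, d−10=t, m−8=e.

ignite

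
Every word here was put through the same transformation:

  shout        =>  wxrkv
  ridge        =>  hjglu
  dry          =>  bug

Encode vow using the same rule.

The word is reversed, then every letter is shifted forward by 3.
Applying it to vow: reverse → wov; then shift: w+3=z, o+3=r, v+3=y.

zry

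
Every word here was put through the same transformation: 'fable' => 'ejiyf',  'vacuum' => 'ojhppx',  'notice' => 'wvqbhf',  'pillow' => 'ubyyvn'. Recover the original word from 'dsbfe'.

grief

Treating letters as 0–25, the rule is x ↦ 25x + 9 (mod 26).
Undoing it on dsbfe: d(3)→25·(3−9)≡6=g; s(18)→25·(18−9)≡17=r; b(1)→25·(1−9)≡8=i; f(5)→25·(5−9)≡4=e; e(4)→25·(4−9)≡5=f (all mod 26).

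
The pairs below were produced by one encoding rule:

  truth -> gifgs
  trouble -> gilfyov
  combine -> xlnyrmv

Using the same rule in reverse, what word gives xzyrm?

cabin

Each letter is replaced by its mirror in the alphabet: a↔z, b↔y, c↔x, and so on (the Atbash cipher).
Undoing it on xzyrm: x↔c, z↔a, y↔b, r↔i, m↔n.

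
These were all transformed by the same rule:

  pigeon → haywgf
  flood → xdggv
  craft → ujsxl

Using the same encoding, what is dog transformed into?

vgy

Compare letters: p→h is +18, i→a is +18, g→y is +18 — a constant shift. Every letter moves 18 places later in the alphabet, wrapping around z→a.
For dog: d+18=v, o+18=g, g+18=y.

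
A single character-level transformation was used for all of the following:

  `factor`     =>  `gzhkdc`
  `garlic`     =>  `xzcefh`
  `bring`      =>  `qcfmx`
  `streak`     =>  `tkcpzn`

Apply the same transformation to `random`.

Each letter's alphabet position (a=0..z=25) is mapped through 17·x+25 mod 26 — an affine cipher.
Applying it to random: r(17)→17·17+25≡2=c; a(0)→17·0+25≡25=z; n(13)→17·13+25≡12=m; d(3)→17·3+25≡24=y; o(14)→17·14+25≡3=d; m(12)→17·12+25≡21=v (all mod 26).

czmydv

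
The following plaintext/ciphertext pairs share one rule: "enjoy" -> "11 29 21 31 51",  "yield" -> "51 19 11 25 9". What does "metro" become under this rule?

e(#5)→11 and n(#14)→29: differences scale by 2, so n = 2·pos + 1. The formula is n = 2×(alphabet index, a=1) + 1.
Applying it to metro: m=13→27, e=5→11, t=20→41, r=18→37, o=15→31.

27 11 41 37 31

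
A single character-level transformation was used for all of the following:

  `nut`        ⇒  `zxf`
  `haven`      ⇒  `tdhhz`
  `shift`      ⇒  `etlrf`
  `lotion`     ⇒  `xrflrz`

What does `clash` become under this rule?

oxdet

Two shifts are in play — +3 for a/e/i/o/u, +12 for every other letter.
Applying it to clash: c(cons)+12=o, l(cons)+12=x, a(vowel)+3=d, s(cons)+12=e, h(cons)+12=t.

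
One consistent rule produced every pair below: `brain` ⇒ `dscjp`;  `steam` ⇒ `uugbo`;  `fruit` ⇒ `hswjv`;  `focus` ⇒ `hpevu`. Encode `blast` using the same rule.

dmctv

Shifts by position in brain: pos 0: b→d (+2), pos 1: r→s (+1), pos 2: a→c (+2), pos 3: i→j (+1) — repeating every 2. A repeating key of period 2 is used — shifts +2, +1 over and over.
For blast: b+2=d, l+1=m, a+2=c, s+1=t, t+2=v.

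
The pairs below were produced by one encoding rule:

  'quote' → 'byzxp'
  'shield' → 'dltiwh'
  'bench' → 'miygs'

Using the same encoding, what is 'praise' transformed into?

avlmdi

Shifts by position in quote: pos 0: q→b (+11), pos 1: u→y (+4), pos 2: o→z (+11), pos 3: t→x (+4) — repeating every 2. It's a Vigenère-style cipher with numeric key [11,4]: position i shifts by key[i mod 2].
For praise: p+11=a, r+4=v, a+11=l, i+4=m, s+11=d, e+4=i.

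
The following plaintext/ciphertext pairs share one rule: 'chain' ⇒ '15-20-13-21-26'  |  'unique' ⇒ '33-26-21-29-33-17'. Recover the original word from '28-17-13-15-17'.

peace

c is letter #3 and maps to 15: an offset of 12. The number is (letter's place in the alphabet, a=1) + 12.
Reversing it on 28-17-13-15-17: 28→(28−12)÷1=16=p, 17→(17−12)÷1=5=e, 13→(13−12)÷1=1=a, 15→(15−12)÷1=3=c, 17→(17−12)÷1=5=e.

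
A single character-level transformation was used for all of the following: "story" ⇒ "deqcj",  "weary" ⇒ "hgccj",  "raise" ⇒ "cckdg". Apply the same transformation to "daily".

The shift depends on letter class: consonant s→d is +11, but vowel o→q is +2. Vowels shift forward by 2 and consonants shift forward by 11.
For daily: d(cons)+11=o, a(vowel)+2=c, i(vowel)+2=k, l(cons)+11=w, y(cons)+11=j.

ockwj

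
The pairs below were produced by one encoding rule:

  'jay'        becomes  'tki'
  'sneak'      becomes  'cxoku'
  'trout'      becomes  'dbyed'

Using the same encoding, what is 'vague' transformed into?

fkqeo

Compare letters: j→t is +10, a→k is +10, y→i is +10 — a constant shift. This is a Caesar cipher with shift 10.
Applying it to vague: v+10=f, a+10=k, g+10=q, u+10=e, e+10=o.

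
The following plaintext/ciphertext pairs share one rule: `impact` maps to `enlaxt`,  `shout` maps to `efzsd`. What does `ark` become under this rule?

The output letters match the input read backwards, each shifted +11: impact reversed is tcapmi. Two steps: reverse the string, then apply a Caesar shift of +11.
Applying it to ark: reverse → kra; then shift: k+11=v, r+11=c, a+11=l.

vcl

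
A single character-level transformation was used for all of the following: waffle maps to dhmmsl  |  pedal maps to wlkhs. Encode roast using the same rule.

yvhza

Compare letters: w→d is +7, a→h is +7, f→m is +7 — a constant shift. Every letter moves 7 places later in the alphabet, wrapping around z→a.
On roast: r+7=y, o+7=v, a+7=h, s+7=z, t+7=a.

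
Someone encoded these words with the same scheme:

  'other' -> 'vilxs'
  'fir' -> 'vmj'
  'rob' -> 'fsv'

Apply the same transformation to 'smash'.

The output letters match the input read backwards, each shifted +4: other reversed is rehto. The word is reversed, then every letter is shifted forward by 4.
Applying it to smash: reverse → hsams; then shift: h+4=l, s+4=w, a+4=e, m+4=q, s+4=w.

lweqw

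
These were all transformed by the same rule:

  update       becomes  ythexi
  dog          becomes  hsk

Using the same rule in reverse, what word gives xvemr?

train

Compare letters: u→y is +4, p→t is +4, d→h is +4 — a constant shift. It's a constant shift of +4 (ROT4).
Reversing it on xvemr: x−4=t, v−4=r, e−4=a, m−4=i, r−4=n.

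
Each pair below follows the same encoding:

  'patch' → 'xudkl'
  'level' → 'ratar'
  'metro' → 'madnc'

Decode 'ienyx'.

syrup

p(15)→x(23) and a(0)→u(20) fit y≡21x+20 (mod 26); the inverse of 21 mod 26 is 5. Each letter's alphabet position (a=0..z=25) is mapped through 21·x+20 mod 26 — an affine cipher.
Undoing it on ienyx: i(8)→5·(8−20)≡18=s; e(4)→5·(4−20)≡24=y; n(13)→5·(13−20)≡17=r; y(24)→5·(24−20)≡20=u; x(23)→5·(23−20)≡15=p (all mod 26).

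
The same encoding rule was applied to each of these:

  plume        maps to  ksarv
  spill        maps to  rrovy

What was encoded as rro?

The output letters match the input read backwards, each shifted +6: plume reversed is emulp. The word is reversed, then every letter is shifted forward by 6.
Reversing it on rro: shift back: r−6=l, r−6=l, o−6=i → lli; then reverse → ill.

ill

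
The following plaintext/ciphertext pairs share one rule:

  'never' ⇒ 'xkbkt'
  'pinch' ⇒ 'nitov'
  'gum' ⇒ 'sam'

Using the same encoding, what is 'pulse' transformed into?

kyrav

Two steps: reverse the string, then apply a Caesar shift of +6.
For pulse: reverse → eslup; then shift: e+6=k, s+6=y, l+6=r, u+6=a, p+6=v.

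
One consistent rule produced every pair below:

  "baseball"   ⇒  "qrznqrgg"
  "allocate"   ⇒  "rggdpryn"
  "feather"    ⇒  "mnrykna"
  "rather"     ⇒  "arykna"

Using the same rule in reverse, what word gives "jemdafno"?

informed

Each letter's alphabet position (a=0..z=25) is mapped through 25·x+17 mod 26 — an affine cipher.
Reversing it on jemdafno: j(9)→25·(9−17)≡8=i; e(4)→25·(4−17)≡13=n; m(12)→25·(12−17)≡5=f; d(3)→25·(3−17)≡14=o; a(0)→25·(0−17)≡17=r; f(5)→25·(5−17)≡12=m; n(13)→25·(13−17)≡4=e; o(14)→25·(14−17)≡3=d (all mod 26).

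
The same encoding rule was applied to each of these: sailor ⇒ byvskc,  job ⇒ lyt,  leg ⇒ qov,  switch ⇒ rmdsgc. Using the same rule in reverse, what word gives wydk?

atom

The word is reversed, then every letter is shifted forward by 10.
Reversing it on wydk: shift back: w−10=m, y−10=o, d−10=t, k−10=a → mota; then reverse → atom.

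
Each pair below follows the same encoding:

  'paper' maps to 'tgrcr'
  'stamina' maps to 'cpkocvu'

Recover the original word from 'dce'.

The output letters match the input read backwards, each shifted +2: paper reversed is repap. Read the word backwards and shift each letter +2.
Reversing it on dce: shift back: d−2=b, c−2=a, e−2=c → bac; then reverse → cab.

cab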